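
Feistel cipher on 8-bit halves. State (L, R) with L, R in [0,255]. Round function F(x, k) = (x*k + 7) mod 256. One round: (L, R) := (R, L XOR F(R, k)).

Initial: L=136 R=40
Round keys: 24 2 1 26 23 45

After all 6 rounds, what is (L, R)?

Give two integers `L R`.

Answer: 36 147

Derivation:
Round 1 (k=24): L=40 R=79
Round 2 (k=2): L=79 R=141
Round 3 (k=1): L=141 R=219
Round 4 (k=26): L=219 R=200
Round 5 (k=23): L=200 R=36
Round 6 (k=45): L=36 R=147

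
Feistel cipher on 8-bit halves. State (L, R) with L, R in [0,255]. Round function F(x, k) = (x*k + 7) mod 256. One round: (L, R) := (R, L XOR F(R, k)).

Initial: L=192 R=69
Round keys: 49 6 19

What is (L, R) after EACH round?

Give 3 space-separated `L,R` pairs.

Answer: 69,252 252,170 170,89

Derivation:
Round 1 (k=49): L=69 R=252
Round 2 (k=6): L=252 R=170
Round 3 (k=19): L=170 R=89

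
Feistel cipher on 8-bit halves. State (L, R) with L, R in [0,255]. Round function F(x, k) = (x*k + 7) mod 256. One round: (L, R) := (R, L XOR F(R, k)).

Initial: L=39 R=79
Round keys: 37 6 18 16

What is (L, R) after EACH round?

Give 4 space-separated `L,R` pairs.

Answer: 79,85 85,74 74,110 110,173

Derivation:
Round 1 (k=37): L=79 R=85
Round 2 (k=6): L=85 R=74
Round 3 (k=18): L=74 R=110
Round 4 (k=16): L=110 R=173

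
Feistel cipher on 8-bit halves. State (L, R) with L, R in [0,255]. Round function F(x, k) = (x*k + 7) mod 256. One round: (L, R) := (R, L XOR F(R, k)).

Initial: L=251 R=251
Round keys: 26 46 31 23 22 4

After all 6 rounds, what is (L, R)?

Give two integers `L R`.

Answer: 194 73

Derivation:
Round 1 (k=26): L=251 R=126
Round 2 (k=46): L=126 R=80
Round 3 (k=31): L=80 R=201
Round 4 (k=23): L=201 R=70
Round 5 (k=22): L=70 R=194
Round 6 (k=4): L=194 R=73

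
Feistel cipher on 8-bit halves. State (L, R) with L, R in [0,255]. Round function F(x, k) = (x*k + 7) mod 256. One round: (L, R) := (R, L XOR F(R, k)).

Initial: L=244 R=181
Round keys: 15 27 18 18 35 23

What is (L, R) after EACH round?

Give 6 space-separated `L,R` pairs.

Answer: 181,86 86,172 172,73 73,133 133,127 127,245

Derivation:
Round 1 (k=15): L=181 R=86
Round 2 (k=27): L=86 R=172
Round 3 (k=18): L=172 R=73
Round 4 (k=18): L=73 R=133
Round 5 (k=35): L=133 R=127
Round 6 (k=23): L=127 R=245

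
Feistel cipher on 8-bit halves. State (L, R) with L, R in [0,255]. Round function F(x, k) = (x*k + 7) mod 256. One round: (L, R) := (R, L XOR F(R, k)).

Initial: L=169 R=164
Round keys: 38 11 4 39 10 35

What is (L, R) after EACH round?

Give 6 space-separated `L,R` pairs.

Answer: 164,246 246,61 61,13 13,63 63,112 112,104

Derivation:
Round 1 (k=38): L=164 R=246
Round 2 (k=11): L=246 R=61
Round 3 (k=4): L=61 R=13
Round 4 (k=39): L=13 R=63
Round 5 (k=10): L=63 R=112
Round 6 (k=35): L=112 R=104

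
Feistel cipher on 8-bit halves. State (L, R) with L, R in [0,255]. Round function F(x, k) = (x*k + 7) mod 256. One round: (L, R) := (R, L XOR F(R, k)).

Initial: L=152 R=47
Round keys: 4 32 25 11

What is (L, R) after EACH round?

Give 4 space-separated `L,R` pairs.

Round 1 (k=4): L=47 R=91
Round 2 (k=32): L=91 R=72
Round 3 (k=25): L=72 R=84
Round 4 (k=11): L=84 R=235

Answer: 47,91 91,72 72,84 84,235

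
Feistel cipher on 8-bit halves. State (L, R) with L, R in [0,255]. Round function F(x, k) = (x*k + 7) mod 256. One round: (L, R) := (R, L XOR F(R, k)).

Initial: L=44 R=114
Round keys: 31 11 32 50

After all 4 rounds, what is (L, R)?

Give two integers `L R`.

Answer: 254 107

Derivation:
Round 1 (k=31): L=114 R=249
Round 2 (k=11): L=249 R=200
Round 3 (k=32): L=200 R=254
Round 4 (k=50): L=254 R=107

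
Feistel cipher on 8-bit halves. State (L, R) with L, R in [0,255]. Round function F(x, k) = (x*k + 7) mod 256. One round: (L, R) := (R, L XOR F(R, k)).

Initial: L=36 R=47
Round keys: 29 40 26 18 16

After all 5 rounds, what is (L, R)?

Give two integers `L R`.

Answer: 49 30

Derivation:
Round 1 (k=29): L=47 R=126
Round 2 (k=40): L=126 R=152
Round 3 (k=26): L=152 R=9
Round 4 (k=18): L=9 R=49
Round 5 (k=16): L=49 R=30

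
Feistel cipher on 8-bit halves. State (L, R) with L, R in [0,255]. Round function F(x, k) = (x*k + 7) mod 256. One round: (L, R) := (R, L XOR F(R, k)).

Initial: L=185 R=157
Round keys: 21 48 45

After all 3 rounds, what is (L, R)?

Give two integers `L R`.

Round 1 (k=21): L=157 R=81
Round 2 (k=48): L=81 R=170
Round 3 (k=45): L=170 R=184

Answer: 170 184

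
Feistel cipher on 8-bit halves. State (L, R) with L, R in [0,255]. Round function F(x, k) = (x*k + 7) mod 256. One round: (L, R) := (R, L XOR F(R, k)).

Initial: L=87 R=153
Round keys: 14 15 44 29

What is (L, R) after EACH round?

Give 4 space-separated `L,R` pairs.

Round 1 (k=14): L=153 R=50
Round 2 (k=15): L=50 R=108
Round 3 (k=44): L=108 R=165
Round 4 (k=29): L=165 R=212

Answer: 153,50 50,108 108,165 165,212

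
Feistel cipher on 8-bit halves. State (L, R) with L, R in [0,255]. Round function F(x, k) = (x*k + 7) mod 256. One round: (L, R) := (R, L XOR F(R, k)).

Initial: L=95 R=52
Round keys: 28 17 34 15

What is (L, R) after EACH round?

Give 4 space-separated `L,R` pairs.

Answer: 52,232 232,91 91,245 245,57

Derivation:
Round 1 (k=28): L=52 R=232
Round 2 (k=17): L=232 R=91
Round 3 (k=34): L=91 R=245
Round 4 (k=15): L=245 R=57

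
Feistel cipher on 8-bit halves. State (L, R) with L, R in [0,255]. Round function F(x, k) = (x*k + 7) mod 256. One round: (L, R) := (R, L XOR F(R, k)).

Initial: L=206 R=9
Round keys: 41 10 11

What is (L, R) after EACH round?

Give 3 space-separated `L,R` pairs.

Answer: 9,182 182,42 42,99

Derivation:
Round 1 (k=41): L=9 R=182
Round 2 (k=10): L=182 R=42
Round 3 (k=11): L=42 R=99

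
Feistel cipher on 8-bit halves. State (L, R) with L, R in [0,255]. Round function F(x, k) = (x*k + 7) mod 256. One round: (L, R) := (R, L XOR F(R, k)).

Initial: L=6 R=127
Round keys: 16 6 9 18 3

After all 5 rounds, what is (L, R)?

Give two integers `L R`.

Round 1 (k=16): L=127 R=241
Round 2 (k=6): L=241 R=210
Round 3 (k=9): L=210 R=152
Round 4 (k=18): L=152 R=101
Round 5 (k=3): L=101 R=174

Answer: 101 174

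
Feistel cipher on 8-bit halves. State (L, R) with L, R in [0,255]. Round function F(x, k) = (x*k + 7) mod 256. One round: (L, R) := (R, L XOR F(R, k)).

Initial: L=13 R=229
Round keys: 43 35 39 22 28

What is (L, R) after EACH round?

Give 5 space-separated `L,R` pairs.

Answer: 229,115 115,37 37,217 217,136 136,62

Derivation:
Round 1 (k=43): L=229 R=115
Round 2 (k=35): L=115 R=37
Round 3 (k=39): L=37 R=217
Round 4 (k=22): L=217 R=136
Round 5 (k=28): L=136 R=62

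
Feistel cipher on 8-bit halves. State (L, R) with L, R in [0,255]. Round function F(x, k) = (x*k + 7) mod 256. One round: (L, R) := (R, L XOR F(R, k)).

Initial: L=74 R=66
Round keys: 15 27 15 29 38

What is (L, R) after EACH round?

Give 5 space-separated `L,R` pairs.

Answer: 66,175 175,62 62,6 6,139 139,175

Derivation:
Round 1 (k=15): L=66 R=175
Round 2 (k=27): L=175 R=62
Round 3 (k=15): L=62 R=6
Round 4 (k=29): L=6 R=139
Round 5 (k=38): L=139 R=175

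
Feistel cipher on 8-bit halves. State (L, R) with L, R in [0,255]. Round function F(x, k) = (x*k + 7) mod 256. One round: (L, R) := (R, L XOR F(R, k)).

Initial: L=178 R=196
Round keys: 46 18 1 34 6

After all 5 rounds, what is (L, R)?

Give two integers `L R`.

Round 1 (k=46): L=196 R=141
Round 2 (k=18): L=141 R=53
Round 3 (k=1): L=53 R=177
Round 4 (k=34): L=177 R=188
Round 5 (k=6): L=188 R=222

Answer: 188 222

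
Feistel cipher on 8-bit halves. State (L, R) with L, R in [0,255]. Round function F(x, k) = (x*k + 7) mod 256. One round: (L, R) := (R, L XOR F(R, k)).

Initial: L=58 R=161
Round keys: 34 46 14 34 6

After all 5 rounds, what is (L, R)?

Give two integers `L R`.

Round 1 (k=34): L=161 R=83
Round 2 (k=46): L=83 R=80
Round 3 (k=14): L=80 R=52
Round 4 (k=34): L=52 R=191
Round 5 (k=6): L=191 R=181

Answer: 191 181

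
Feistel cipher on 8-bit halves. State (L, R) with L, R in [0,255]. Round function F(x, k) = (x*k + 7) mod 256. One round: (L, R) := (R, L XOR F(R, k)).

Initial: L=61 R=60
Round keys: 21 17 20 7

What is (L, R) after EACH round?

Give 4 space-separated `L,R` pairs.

Answer: 60,206 206,137 137,117 117,179

Derivation:
Round 1 (k=21): L=60 R=206
Round 2 (k=17): L=206 R=137
Round 3 (k=20): L=137 R=117
Round 4 (k=7): L=117 R=179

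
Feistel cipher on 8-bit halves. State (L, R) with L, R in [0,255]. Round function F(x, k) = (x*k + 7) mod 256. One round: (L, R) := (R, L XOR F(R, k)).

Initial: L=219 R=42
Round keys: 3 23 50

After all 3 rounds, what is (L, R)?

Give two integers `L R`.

Round 1 (k=3): L=42 R=94
Round 2 (k=23): L=94 R=83
Round 3 (k=50): L=83 R=99

Answer: 83 99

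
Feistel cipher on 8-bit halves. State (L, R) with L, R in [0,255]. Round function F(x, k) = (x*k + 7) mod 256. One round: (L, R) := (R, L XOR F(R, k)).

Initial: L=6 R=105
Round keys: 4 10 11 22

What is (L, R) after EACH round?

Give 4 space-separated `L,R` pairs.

Answer: 105,173 173,160 160,74 74,195

Derivation:
Round 1 (k=4): L=105 R=173
Round 2 (k=10): L=173 R=160
Round 3 (k=11): L=160 R=74
Round 4 (k=22): L=74 R=195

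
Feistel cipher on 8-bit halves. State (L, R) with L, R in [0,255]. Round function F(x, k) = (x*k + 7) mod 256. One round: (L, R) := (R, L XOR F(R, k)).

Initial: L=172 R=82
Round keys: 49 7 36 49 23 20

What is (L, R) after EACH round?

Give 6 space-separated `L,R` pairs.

Round 1 (k=49): L=82 R=21
Round 2 (k=7): L=21 R=200
Round 3 (k=36): L=200 R=50
Round 4 (k=49): L=50 R=81
Round 5 (k=23): L=81 R=124
Round 6 (k=20): L=124 R=230

Answer: 82,21 21,200 200,50 50,81 81,124 124,230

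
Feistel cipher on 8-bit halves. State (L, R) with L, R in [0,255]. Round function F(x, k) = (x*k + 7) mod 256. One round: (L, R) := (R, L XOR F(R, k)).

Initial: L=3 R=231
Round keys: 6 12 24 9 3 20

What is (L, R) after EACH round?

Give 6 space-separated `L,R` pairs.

Round 1 (k=6): L=231 R=114
Round 2 (k=12): L=114 R=184
Round 3 (k=24): L=184 R=53
Round 4 (k=9): L=53 R=92
Round 5 (k=3): L=92 R=46
Round 6 (k=20): L=46 R=195

Answer: 231,114 114,184 184,53 53,92 92,46 46,195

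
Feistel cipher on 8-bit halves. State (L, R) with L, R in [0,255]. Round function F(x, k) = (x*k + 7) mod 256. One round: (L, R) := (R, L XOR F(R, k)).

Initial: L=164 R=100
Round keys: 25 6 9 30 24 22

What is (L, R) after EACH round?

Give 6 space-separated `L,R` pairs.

Round 1 (k=25): L=100 R=111
Round 2 (k=6): L=111 R=197
Round 3 (k=9): L=197 R=155
Round 4 (k=30): L=155 R=244
Round 5 (k=24): L=244 R=124
Round 6 (k=22): L=124 R=91

Answer: 100,111 111,197 197,155 155,244 244,124 124,91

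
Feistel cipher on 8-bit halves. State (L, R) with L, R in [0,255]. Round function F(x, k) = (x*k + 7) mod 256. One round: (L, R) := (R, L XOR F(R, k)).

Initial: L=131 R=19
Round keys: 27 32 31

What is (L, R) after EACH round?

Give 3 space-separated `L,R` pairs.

Answer: 19,139 139,116 116,152

Derivation:
Round 1 (k=27): L=19 R=139
Round 2 (k=32): L=139 R=116
Round 3 (k=31): L=116 R=152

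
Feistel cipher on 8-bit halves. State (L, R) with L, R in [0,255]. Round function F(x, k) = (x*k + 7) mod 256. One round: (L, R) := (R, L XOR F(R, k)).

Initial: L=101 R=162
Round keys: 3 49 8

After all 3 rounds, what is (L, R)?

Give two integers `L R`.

Round 1 (k=3): L=162 R=136
Round 2 (k=49): L=136 R=173
Round 3 (k=8): L=173 R=231

Answer: 173 231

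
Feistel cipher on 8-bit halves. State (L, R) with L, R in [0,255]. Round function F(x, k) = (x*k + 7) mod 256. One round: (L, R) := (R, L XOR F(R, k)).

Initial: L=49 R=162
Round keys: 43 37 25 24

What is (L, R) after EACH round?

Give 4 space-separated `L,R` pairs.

Round 1 (k=43): L=162 R=12
Round 2 (k=37): L=12 R=97
Round 3 (k=25): L=97 R=140
Round 4 (k=24): L=140 R=70

Answer: 162,12 12,97 97,140 140,70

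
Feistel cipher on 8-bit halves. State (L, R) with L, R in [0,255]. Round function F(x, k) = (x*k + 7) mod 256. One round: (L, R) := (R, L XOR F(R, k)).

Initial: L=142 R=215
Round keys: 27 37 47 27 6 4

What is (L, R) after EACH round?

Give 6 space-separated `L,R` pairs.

Answer: 215,58 58,190 190,211 211,246 246,24 24,145

Derivation:
Round 1 (k=27): L=215 R=58
Round 2 (k=37): L=58 R=190
Round 3 (k=47): L=190 R=211
Round 4 (k=27): L=211 R=246
Round 5 (k=6): L=246 R=24
Round 6 (k=4): L=24 R=145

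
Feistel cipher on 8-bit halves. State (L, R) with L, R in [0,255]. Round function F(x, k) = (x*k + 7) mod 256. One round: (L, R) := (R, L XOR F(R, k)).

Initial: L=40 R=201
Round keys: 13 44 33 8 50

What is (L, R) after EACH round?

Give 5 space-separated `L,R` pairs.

Answer: 201,20 20,190 190,145 145,49 49,8

Derivation:
Round 1 (k=13): L=201 R=20
Round 2 (k=44): L=20 R=190
Round 3 (k=33): L=190 R=145
Round 4 (k=8): L=145 R=49
Round 5 (k=50): L=49 R=8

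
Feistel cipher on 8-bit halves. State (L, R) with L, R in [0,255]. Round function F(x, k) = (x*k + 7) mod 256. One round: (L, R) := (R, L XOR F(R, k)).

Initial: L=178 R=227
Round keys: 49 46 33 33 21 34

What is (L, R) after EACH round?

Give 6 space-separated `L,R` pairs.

Round 1 (k=49): L=227 R=200
Round 2 (k=46): L=200 R=20
Round 3 (k=33): L=20 R=83
Round 4 (k=33): L=83 R=174
Round 5 (k=21): L=174 R=30
Round 6 (k=34): L=30 R=173

Answer: 227,200 200,20 20,83 83,174 174,30 30,173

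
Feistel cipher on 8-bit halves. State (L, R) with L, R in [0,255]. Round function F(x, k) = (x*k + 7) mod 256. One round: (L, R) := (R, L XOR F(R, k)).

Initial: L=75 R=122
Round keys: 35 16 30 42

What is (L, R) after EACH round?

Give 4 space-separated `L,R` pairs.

Answer: 122,254 254,157 157,147 147,184

Derivation:
Round 1 (k=35): L=122 R=254
Round 2 (k=16): L=254 R=157
Round 3 (k=30): L=157 R=147
Round 4 (k=42): L=147 R=184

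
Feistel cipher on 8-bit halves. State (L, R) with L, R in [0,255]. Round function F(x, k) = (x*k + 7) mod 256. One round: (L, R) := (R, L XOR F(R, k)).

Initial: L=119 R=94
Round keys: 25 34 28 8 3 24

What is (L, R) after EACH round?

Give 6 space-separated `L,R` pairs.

Round 1 (k=25): L=94 R=66
Round 2 (k=34): L=66 R=149
Round 3 (k=28): L=149 R=17
Round 4 (k=8): L=17 R=26
Round 5 (k=3): L=26 R=68
Round 6 (k=24): L=68 R=125

Answer: 94,66 66,149 149,17 17,26 26,68 68,125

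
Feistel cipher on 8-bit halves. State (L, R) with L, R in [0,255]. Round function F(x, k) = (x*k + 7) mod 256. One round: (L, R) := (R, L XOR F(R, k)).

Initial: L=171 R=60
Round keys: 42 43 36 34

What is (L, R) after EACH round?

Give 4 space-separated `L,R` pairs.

Answer: 60,116 116,191 191,151 151,170

Derivation:
Round 1 (k=42): L=60 R=116
Round 2 (k=43): L=116 R=191
Round 3 (k=36): L=191 R=151
Round 4 (k=34): L=151 R=170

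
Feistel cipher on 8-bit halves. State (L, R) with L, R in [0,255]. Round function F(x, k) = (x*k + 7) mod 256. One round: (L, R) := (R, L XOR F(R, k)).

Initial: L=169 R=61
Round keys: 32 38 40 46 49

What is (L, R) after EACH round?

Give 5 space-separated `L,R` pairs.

Answer: 61,14 14,38 38,249 249,227 227,131

Derivation:
Round 1 (k=32): L=61 R=14
Round 2 (k=38): L=14 R=38
Round 3 (k=40): L=38 R=249
Round 4 (k=46): L=249 R=227
Round 5 (k=49): L=227 R=131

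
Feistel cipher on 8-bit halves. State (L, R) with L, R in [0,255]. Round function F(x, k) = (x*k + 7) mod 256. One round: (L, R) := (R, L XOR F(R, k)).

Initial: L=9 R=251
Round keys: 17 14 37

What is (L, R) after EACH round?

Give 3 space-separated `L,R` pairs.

Answer: 251,187 187,186 186,82

Derivation:
Round 1 (k=17): L=251 R=187
Round 2 (k=14): L=187 R=186
Round 3 (k=37): L=186 R=82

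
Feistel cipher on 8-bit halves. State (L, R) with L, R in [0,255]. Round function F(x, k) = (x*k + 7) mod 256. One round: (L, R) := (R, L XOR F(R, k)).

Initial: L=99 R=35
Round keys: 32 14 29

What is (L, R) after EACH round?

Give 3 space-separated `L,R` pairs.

Round 1 (k=32): L=35 R=4
Round 2 (k=14): L=4 R=28
Round 3 (k=29): L=28 R=55

Answer: 35,4 4,28 28,55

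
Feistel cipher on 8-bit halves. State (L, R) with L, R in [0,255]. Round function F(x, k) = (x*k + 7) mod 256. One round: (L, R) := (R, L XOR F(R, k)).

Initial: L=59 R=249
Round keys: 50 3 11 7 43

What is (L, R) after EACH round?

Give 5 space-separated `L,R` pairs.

Round 1 (k=50): L=249 R=146
Round 2 (k=3): L=146 R=68
Round 3 (k=11): L=68 R=97
Round 4 (k=7): L=97 R=234
Round 5 (k=43): L=234 R=52

Answer: 249,146 146,68 68,97 97,234 234,52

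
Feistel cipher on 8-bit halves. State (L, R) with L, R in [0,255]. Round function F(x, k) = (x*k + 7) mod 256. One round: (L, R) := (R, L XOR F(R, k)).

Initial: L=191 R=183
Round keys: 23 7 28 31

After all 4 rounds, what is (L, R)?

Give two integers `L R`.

Round 1 (k=23): L=183 R=199
Round 2 (k=7): L=199 R=207
Round 3 (k=28): L=207 R=108
Round 4 (k=31): L=108 R=212

Answer: 108 212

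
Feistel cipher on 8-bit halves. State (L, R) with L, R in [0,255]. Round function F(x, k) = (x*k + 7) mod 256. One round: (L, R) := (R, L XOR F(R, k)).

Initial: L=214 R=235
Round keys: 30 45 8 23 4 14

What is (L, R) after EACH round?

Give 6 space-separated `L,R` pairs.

Answer: 235,71 71,105 105,8 8,214 214,87 87,31

Derivation:
Round 1 (k=30): L=235 R=71
Round 2 (k=45): L=71 R=105
Round 3 (k=8): L=105 R=8
Round 4 (k=23): L=8 R=214
Round 5 (k=4): L=214 R=87
Round 6 (k=14): L=87 R=31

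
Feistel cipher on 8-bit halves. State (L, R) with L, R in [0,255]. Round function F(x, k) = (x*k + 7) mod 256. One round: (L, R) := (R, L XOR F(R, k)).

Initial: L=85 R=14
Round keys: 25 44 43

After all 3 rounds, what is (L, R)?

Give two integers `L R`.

Round 1 (k=25): L=14 R=48
Round 2 (k=44): L=48 R=73
Round 3 (k=43): L=73 R=122

Answer: 73 122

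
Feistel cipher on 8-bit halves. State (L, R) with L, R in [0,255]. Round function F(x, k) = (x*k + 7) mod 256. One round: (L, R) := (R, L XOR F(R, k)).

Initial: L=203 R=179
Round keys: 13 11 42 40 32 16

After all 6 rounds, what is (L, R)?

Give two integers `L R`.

Answer: 91 77

Derivation:
Round 1 (k=13): L=179 R=213
Round 2 (k=11): L=213 R=157
Round 3 (k=42): L=157 R=28
Round 4 (k=40): L=28 R=250
Round 5 (k=32): L=250 R=91
Round 6 (k=16): L=91 R=77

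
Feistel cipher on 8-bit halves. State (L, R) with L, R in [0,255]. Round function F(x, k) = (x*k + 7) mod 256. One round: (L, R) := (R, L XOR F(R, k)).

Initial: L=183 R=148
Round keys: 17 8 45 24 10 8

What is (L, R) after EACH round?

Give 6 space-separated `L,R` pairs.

Round 1 (k=17): L=148 R=108
Round 2 (k=8): L=108 R=243
Round 3 (k=45): L=243 R=210
Round 4 (k=24): L=210 R=68
Round 5 (k=10): L=68 R=125
Round 6 (k=8): L=125 R=171

Answer: 148,108 108,243 243,210 210,68 68,125 125,171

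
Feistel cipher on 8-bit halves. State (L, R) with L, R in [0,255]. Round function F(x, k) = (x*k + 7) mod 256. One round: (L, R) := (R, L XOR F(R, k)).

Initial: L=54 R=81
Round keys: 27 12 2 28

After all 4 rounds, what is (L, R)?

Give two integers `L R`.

Answer: 119 237

Derivation:
Round 1 (k=27): L=81 R=164
Round 2 (k=12): L=164 R=230
Round 3 (k=2): L=230 R=119
Round 4 (k=28): L=119 R=237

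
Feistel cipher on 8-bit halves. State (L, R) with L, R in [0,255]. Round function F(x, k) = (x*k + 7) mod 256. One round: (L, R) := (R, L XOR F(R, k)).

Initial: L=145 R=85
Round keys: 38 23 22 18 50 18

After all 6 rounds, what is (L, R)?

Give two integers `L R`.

Answer: 66 184

Derivation:
Round 1 (k=38): L=85 R=52
Round 2 (k=23): L=52 R=230
Round 3 (k=22): L=230 R=255
Round 4 (k=18): L=255 R=19
Round 5 (k=50): L=19 R=66
Round 6 (k=18): L=66 R=184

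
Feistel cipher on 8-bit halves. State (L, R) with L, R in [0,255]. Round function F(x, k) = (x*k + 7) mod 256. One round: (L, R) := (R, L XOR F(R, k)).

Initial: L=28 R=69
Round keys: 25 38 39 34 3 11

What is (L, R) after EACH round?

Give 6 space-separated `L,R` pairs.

Answer: 69,216 216,82 82,93 93,51 51,253 253,213

Derivation:
Round 1 (k=25): L=69 R=216
Round 2 (k=38): L=216 R=82
Round 3 (k=39): L=82 R=93
Round 4 (k=34): L=93 R=51
Round 5 (k=3): L=51 R=253
Round 6 (k=11): L=253 R=213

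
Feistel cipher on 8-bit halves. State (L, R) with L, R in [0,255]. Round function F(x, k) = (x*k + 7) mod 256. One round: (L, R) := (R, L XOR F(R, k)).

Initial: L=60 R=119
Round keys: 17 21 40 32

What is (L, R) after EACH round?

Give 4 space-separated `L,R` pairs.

Round 1 (k=17): L=119 R=210
Round 2 (k=21): L=210 R=54
Round 3 (k=40): L=54 R=165
Round 4 (k=32): L=165 R=145

Answer: 119,210 210,54 54,165 165,145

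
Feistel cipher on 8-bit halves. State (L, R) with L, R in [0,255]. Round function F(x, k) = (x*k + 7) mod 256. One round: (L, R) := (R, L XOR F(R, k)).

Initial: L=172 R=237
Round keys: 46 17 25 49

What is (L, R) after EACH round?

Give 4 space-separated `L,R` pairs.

Round 1 (k=46): L=237 R=49
Round 2 (k=17): L=49 R=165
Round 3 (k=25): L=165 R=21
Round 4 (k=49): L=21 R=169

Answer: 237,49 49,165 165,21 21,169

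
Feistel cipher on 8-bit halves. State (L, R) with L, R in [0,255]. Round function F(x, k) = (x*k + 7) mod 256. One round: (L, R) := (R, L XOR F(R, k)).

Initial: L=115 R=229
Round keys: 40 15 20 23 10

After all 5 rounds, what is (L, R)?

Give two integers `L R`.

Answer: 194 184

Derivation:
Round 1 (k=40): L=229 R=188
Round 2 (k=15): L=188 R=238
Round 3 (k=20): L=238 R=35
Round 4 (k=23): L=35 R=194
Round 5 (k=10): L=194 R=184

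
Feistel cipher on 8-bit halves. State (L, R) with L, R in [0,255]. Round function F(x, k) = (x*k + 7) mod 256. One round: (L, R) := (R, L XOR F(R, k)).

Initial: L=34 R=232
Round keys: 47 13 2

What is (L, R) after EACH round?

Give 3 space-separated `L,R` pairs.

Round 1 (k=47): L=232 R=189
Round 2 (k=13): L=189 R=72
Round 3 (k=2): L=72 R=42

Answer: 232,189 189,72 72,42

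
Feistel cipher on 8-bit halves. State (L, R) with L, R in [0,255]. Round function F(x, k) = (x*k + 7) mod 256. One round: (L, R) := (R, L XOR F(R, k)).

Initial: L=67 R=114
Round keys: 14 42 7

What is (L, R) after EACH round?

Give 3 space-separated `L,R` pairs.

Round 1 (k=14): L=114 R=0
Round 2 (k=42): L=0 R=117
Round 3 (k=7): L=117 R=58

Answer: 114,0 0,117 117,58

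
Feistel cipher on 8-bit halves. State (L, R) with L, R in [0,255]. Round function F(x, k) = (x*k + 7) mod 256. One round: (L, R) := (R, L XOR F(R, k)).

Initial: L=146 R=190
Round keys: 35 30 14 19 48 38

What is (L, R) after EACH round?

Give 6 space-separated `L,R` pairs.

Answer: 190,147 147,255 255,106 106,26 26,141 141,239

Derivation:
Round 1 (k=35): L=190 R=147
Round 2 (k=30): L=147 R=255
Round 3 (k=14): L=255 R=106
Round 4 (k=19): L=106 R=26
Round 5 (k=48): L=26 R=141
Round 6 (k=38): L=141 R=239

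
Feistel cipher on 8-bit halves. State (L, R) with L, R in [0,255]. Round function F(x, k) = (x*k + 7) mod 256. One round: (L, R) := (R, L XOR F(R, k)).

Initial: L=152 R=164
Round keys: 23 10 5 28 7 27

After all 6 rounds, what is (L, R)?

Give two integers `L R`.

Answer: 250 31

Derivation:
Round 1 (k=23): L=164 R=91
Round 2 (k=10): L=91 R=49
Round 3 (k=5): L=49 R=167
Round 4 (k=28): L=167 R=122
Round 5 (k=7): L=122 R=250
Round 6 (k=27): L=250 R=31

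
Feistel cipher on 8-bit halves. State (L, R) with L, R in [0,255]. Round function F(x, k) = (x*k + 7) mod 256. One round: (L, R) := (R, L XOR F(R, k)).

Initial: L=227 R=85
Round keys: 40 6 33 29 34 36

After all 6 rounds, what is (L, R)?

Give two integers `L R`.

Round 1 (k=40): L=85 R=172
Round 2 (k=6): L=172 R=90
Round 3 (k=33): L=90 R=13
Round 4 (k=29): L=13 R=218
Round 5 (k=34): L=218 R=246
Round 6 (k=36): L=246 R=69

Answer: 246 69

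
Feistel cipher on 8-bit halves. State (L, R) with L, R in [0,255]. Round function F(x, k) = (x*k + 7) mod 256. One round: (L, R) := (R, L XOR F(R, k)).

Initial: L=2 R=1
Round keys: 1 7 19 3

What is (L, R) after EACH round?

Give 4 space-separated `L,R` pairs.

Round 1 (k=1): L=1 R=10
Round 2 (k=7): L=10 R=76
Round 3 (k=19): L=76 R=161
Round 4 (k=3): L=161 R=166

Answer: 1,10 10,76 76,161 161,166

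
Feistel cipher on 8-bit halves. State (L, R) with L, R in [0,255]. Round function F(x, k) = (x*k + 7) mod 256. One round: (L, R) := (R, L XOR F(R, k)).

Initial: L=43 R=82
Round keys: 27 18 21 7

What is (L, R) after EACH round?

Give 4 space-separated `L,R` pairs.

Round 1 (k=27): L=82 R=134
Round 2 (k=18): L=134 R=33
Round 3 (k=21): L=33 R=58
Round 4 (k=7): L=58 R=188

Answer: 82,134 134,33 33,58 58,188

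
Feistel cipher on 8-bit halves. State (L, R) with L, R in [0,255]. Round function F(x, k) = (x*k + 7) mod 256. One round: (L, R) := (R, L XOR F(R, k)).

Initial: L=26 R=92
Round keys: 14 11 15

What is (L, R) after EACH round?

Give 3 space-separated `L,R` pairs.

Round 1 (k=14): L=92 R=21
Round 2 (k=11): L=21 R=178
Round 3 (k=15): L=178 R=96

Answer: 92,21 21,178 178,96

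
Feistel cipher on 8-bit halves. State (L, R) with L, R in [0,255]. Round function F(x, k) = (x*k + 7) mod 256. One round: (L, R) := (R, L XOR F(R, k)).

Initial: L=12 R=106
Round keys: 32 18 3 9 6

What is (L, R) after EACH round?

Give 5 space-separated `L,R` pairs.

Answer: 106,75 75,39 39,55 55,209 209,218

Derivation:
Round 1 (k=32): L=106 R=75
Round 2 (k=18): L=75 R=39
Round 3 (k=3): L=39 R=55
Round 4 (k=9): L=55 R=209
Round 5 (k=6): L=209 R=218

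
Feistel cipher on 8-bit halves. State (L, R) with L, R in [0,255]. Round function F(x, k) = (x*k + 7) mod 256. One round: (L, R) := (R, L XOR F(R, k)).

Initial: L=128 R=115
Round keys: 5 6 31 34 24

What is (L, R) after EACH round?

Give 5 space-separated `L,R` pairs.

Answer: 115,198 198,216 216,233 233,33 33,246

Derivation:
Round 1 (k=5): L=115 R=198
Round 2 (k=6): L=198 R=216
Round 3 (k=31): L=216 R=233
Round 4 (k=34): L=233 R=33
Round 5 (k=24): L=33 R=246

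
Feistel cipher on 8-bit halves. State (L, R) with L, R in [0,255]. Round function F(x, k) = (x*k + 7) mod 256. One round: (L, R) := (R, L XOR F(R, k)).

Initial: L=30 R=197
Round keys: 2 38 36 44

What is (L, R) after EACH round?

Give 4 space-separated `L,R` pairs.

Round 1 (k=2): L=197 R=143
Round 2 (k=38): L=143 R=132
Round 3 (k=36): L=132 R=24
Round 4 (k=44): L=24 R=163

Answer: 197,143 143,132 132,24 24,163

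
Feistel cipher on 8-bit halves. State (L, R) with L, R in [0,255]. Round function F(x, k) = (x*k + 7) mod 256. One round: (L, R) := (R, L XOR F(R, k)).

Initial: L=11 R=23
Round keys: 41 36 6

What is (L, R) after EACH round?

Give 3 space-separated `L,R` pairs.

Round 1 (k=41): L=23 R=189
Round 2 (k=36): L=189 R=140
Round 3 (k=6): L=140 R=242

Answer: 23,189 189,140 140,242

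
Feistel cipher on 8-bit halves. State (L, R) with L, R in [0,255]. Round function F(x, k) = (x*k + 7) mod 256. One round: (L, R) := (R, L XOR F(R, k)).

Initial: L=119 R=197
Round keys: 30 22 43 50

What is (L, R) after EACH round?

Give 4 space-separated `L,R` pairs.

Round 1 (k=30): L=197 R=106
Round 2 (k=22): L=106 R=230
Round 3 (k=43): L=230 R=195
Round 4 (k=50): L=195 R=251

Answer: 197,106 106,230 230,195 195,251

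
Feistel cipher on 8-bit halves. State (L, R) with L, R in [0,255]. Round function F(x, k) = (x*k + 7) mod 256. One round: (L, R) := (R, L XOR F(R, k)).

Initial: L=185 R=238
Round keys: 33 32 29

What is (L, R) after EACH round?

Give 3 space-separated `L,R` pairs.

Round 1 (k=33): L=238 R=12
Round 2 (k=32): L=12 R=105
Round 3 (k=29): L=105 R=224

Answer: 238,12 12,105 105,224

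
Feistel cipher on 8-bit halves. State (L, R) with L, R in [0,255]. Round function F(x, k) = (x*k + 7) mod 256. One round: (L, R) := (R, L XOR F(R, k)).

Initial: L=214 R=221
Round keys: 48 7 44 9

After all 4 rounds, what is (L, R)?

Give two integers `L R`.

Answer: 106 114

Derivation:
Round 1 (k=48): L=221 R=161
Round 2 (k=7): L=161 R=179
Round 3 (k=44): L=179 R=106
Round 4 (k=9): L=106 R=114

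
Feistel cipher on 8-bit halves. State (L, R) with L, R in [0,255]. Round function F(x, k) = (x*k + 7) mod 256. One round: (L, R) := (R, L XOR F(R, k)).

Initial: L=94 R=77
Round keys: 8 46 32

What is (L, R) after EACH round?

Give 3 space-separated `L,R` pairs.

Answer: 77,49 49,152 152,54

Derivation:
Round 1 (k=8): L=77 R=49
Round 2 (k=46): L=49 R=152
Round 3 (k=32): L=152 R=54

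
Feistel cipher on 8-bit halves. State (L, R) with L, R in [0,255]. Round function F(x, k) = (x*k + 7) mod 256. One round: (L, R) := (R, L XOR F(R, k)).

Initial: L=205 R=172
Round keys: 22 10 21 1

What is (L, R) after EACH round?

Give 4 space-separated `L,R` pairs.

Round 1 (k=22): L=172 R=2
Round 2 (k=10): L=2 R=183
Round 3 (k=21): L=183 R=8
Round 4 (k=1): L=8 R=184

Answer: 172,2 2,183 183,8 8,184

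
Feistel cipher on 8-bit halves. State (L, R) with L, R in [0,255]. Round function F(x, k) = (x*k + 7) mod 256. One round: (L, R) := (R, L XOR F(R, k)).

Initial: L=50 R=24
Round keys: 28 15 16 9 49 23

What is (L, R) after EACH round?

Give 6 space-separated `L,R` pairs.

Round 1 (k=28): L=24 R=149
Round 2 (k=15): L=149 R=218
Round 3 (k=16): L=218 R=50
Round 4 (k=9): L=50 R=19
Round 5 (k=49): L=19 R=152
Round 6 (k=23): L=152 R=188

Answer: 24,149 149,218 218,50 50,19 19,152 152,188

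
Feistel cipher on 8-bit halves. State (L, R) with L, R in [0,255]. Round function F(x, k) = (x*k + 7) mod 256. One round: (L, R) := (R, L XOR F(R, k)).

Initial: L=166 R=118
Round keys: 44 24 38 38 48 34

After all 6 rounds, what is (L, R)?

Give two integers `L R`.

Answer: 211 155

Derivation:
Round 1 (k=44): L=118 R=233
Round 2 (k=24): L=233 R=169
Round 3 (k=38): L=169 R=244
Round 4 (k=38): L=244 R=150
Round 5 (k=48): L=150 R=211
Round 6 (k=34): L=211 R=155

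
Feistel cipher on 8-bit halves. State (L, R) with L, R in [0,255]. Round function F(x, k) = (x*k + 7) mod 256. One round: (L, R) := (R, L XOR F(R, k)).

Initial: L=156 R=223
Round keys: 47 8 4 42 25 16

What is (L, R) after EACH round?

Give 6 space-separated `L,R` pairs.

Answer: 223,100 100,248 248,131 131,125 125,191 191,138

Derivation:
Round 1 (k=47): L=223 R=100
Round 2 (k=8): L=100 R=248
Round 3 (k=4): L=248 R=131
Round 4 (k=42): L=131 R=125
Round 5 (k=25): L=125 R=191
Round 6 (k=16): L=191 R=138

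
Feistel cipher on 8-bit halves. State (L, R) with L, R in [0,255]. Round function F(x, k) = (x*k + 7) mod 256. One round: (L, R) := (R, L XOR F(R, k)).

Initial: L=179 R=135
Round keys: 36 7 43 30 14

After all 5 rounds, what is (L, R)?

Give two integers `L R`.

Answer: 9 66

Derivation:
Round 1 (k=36): L=135 R=176
Round 2 (k=7): L=176 R=80
Round 3 (k=43): L=80 R=199
Round 4 (k=30): L=199 R=9
Round 5 (k=14): L=9 R=66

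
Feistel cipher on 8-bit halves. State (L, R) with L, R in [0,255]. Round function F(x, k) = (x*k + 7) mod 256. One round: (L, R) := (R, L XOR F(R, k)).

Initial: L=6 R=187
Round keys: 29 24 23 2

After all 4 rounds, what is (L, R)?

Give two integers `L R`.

Round 1 (k=29): L=187 R=48
Round 2 (k=24): L=48 R=60
Round 3 (k=23): L=60 R=91
Round 4 (k=2): L=91 R=129

Answer: 91 129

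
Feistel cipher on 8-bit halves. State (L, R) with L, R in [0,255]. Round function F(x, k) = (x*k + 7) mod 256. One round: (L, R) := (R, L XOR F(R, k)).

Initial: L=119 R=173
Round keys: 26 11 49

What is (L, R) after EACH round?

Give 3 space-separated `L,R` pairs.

Answer: 173,238 238,236 236,221

Derivation:
Round 1 (k=26): L=173 R=238
Round 2 (k=11): L=238 R=236
Round 3 (k=49): L=236 R=221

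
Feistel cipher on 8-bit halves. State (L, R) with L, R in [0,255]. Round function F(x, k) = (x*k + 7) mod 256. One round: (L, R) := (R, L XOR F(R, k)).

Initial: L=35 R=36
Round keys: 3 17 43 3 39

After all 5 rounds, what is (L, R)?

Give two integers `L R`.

Answer: 108 115

Derivation:
Round 1 (k=3): L=36 R=80
Round 2 (k=17): L=80 R=115
Round 3 (k=43): L=115 R=8
Round 4 (k=3): L=8 R=108
Round 5 (k=39): L=108 R=115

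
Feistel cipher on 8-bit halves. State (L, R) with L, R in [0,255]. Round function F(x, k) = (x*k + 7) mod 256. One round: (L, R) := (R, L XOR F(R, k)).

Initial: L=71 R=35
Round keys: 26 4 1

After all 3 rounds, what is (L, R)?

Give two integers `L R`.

Answer: 108 161

Derivation:
Round 1 (k=26): L=35 R=210
Round 2 (k=4): L=210 R=108
Round 3 (k=1): L=108 R=161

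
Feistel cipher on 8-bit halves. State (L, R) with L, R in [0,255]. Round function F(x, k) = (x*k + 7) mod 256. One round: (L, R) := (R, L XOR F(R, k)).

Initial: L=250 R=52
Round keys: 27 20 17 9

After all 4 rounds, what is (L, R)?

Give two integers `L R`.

Round 1 (k=27): L=52 R=121
Round 2 (k=20): L=121 R=79
Round 3 (k=17): L=79 R=63
Round 4 (k=9): L=63 R=113

Answer: 63 113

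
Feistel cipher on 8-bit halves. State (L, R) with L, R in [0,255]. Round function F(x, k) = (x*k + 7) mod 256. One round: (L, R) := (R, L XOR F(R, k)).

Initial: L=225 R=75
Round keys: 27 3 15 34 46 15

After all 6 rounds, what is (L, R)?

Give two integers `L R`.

Answer: 200 155

Derivation:
Round 1 (k=27): L=75 R=17
Round 2 (k=3): L=17 R=113
Round 3 (k=15): L=113 R=183
Round 4 (k=34): L=183 R=36
Round 5 (k=46): L=36 R=200
Round 6 (k=15): L=200 R=155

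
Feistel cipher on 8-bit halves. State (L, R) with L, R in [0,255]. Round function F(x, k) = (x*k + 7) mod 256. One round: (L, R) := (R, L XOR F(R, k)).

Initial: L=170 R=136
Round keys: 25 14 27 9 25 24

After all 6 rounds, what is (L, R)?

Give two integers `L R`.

Round 1 (k=25): L=136 R=229
Round 2 (k=14): L=229 R=5
Round 3 (k=27): L=5 R=107
Round 4 (k=9): L=107 R=207
Round 5 (k=25): L=207 R=85
Round 6 (k=24): L=85 R=48

Answer: 85 48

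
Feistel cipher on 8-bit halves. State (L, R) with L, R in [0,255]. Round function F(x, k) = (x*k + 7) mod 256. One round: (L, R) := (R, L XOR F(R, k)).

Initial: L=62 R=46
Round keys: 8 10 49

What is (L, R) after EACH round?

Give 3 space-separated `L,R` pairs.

Answer: 46,73 73,207 207,239

Derivation:
Round 1 (k=8): L=46 R=73
Round 2 (k=10): L=73 R=207
Round 3 (k=49): L=207 R=239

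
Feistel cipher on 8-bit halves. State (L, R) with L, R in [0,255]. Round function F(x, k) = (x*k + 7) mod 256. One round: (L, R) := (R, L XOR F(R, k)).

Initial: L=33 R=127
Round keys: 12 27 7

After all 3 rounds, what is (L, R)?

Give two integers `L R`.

Answer: 122 135

Derivation:
Round 1 (k=12): L=127 R=218
Round 2 (k=27): L=218 R=122
Round 3 (k=7): L=122 R=135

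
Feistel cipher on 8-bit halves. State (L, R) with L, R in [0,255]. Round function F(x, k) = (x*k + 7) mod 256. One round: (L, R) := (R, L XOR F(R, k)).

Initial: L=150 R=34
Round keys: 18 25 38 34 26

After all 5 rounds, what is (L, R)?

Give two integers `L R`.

Round 1 (k=18): L=34 R=253
Round 2 (k=25): L=253 R=158
Round 3 (k=38): L=158 R=134
Round 4 (k=34): L=134 R=77
Round 5 (k=26): L=77 R=95

Answer: 77 95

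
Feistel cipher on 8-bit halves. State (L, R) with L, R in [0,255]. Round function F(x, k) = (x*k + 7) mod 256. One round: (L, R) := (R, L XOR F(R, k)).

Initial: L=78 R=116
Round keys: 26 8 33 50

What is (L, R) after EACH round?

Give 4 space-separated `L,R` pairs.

Round 1 (k=26): L=116 R=129
Round 2 (k=8): L=129 R=123
Round 3 (k=33): L=123 R=99
Round 4 (k=50): L=99 R=38

Answer: 116,129 129,123 123,99 99,38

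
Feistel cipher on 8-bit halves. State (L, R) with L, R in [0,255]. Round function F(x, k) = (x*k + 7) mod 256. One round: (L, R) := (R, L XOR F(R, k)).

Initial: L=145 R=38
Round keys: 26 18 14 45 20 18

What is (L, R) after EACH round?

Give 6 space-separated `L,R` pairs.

Answer: 38,114 114,45 45,15 15,135 135,156 156,120

Derivation:
Round 1 (k=26): L=38 R=114
Round 2 (k=18): L=114 R=45
Round 3 (k=14): L=45 R=15
Round 4 (k=45): L=15 R=135
Round 5 (k=20): L=135 R=156
Round 6 (k=18): L=156 R=120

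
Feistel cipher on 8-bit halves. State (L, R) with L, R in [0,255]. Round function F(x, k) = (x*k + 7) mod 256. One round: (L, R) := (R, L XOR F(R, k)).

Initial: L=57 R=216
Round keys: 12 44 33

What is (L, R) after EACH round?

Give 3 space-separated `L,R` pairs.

Answer: 216,30 30,247 247,192

Derivation:
Round 1 (k=12): L=216 R=30
Round 2 (k=44): L=30 R=247
Round 3 (k=33): L=247 R=192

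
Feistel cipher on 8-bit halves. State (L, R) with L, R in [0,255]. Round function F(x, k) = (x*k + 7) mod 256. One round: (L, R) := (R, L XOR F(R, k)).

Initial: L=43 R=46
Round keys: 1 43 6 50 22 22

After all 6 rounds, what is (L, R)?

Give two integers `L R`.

Answer: 60 5

Derivation:
Round 1 (k=1): L=46 R=30
Round 2 (k=43): L=30 R=63
Round 3 (k=6): L=63 R=159
Round 4 (k=50): L=159 R=42
Round 5 (k=22): L=42 R=60
Round 6 (k=22): L=60 R=5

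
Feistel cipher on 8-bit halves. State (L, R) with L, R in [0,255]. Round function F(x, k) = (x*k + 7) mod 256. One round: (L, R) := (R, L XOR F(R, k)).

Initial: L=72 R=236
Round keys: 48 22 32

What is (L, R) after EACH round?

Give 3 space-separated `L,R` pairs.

Round 1 (k=48): L=236 R=15
Round 2 (k=22): L=15 R=189
Round 3 (k=32): L=189 R=168

Answer: 236,15 15,189 189,168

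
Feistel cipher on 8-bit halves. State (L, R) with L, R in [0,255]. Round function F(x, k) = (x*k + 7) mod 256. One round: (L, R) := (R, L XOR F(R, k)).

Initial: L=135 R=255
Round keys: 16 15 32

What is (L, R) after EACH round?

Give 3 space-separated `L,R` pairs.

Round 1 (k=16): L=255 R=112
Round 2 (k=15): L=112 R=104
Round 3 (k=32): L=104 R=119

Answer: 255,112 112,104 104,119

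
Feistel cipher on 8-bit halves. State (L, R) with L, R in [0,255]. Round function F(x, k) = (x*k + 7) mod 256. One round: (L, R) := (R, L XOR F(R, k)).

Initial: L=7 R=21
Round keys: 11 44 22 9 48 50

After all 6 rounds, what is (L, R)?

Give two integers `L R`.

Round 1 (k=11): L=21 R=233
Round 2 (k=44): L=233 R=6
Round 3 (k=22): L=6 R=98
Round 4 (k=9): L=98 R=127
Round 5 (k=48): L=127 R=181
Round 6 (k=50): L=181 R=30

Answer: 181 30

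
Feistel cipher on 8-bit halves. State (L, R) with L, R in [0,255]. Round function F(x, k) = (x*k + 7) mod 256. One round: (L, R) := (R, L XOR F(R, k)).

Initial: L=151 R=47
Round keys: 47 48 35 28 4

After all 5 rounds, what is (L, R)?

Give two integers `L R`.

Answer: 63 211

Derivation:
Round 1 (k=47): L=47 R=63
Round 2 (k=48): L=63 R=248
Round 3 (k=35): L=248 R=208
Round 4 (k=28): L=208 R=63
Round 5 (k=4): L=63 R=211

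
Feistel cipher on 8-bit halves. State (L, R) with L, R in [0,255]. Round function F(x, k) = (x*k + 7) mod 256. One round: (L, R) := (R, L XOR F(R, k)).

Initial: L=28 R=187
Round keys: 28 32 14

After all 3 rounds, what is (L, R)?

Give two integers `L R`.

Answer: 92 104

Derivation:
Round 1 (k=28): L=187 R=103
Round 2 (k=32): L=103 R=92
Round 3 (k=14): L=92 R=104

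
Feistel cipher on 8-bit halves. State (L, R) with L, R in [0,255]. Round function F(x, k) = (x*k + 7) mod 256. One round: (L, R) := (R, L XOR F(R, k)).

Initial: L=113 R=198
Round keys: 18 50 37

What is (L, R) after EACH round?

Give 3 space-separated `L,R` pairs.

Round 1 (k=18): L=198 R=130
Round 2 (k=50): L=130 R=173
Round 3 (k=37): L=173 R=138

Answer: 198,130 130,173 173,138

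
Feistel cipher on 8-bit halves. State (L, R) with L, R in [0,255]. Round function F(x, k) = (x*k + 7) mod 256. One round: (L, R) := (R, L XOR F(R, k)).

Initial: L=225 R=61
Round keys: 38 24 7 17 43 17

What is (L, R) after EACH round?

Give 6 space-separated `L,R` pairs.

Answer: 61,244 244,218 218,9 9,122 122,140 140,41

Derivation:
Round 1 (k=38): L=61 R=244
Round 2 (k=24): L=244 R=218
Round 3 (k=7): L=218 R=9
Round 4 (k=17): L=9 R=122
Round 5 (k=43): L=122 R=140
Round 6 (k=17): L=140 R=41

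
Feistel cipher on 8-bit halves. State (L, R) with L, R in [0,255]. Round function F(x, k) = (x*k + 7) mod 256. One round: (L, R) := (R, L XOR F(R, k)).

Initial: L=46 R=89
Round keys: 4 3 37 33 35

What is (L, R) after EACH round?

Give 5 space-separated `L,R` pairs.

Answer: 89,69 69,143 143,247 247,81 81,237

Derivation:
Round 1 (k=4): L=89 R=69
Round 2 (k=3): L=69 R=143
Round 3 (k=37): L=143 R=247
Round 4 (k=33): L=247 R=81
Round 5 (k=35): L=81 R=237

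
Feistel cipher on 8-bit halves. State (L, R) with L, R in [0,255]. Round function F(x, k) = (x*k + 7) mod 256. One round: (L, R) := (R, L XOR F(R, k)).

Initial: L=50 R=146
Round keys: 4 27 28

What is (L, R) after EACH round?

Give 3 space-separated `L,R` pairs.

Answer: 146,125 125,164 164,138

Derivation:
Round 1 (k=4): L=146 R=125
Round 2 (k=27): L=125 R=164
Round 3 (k=28): L=164 R=138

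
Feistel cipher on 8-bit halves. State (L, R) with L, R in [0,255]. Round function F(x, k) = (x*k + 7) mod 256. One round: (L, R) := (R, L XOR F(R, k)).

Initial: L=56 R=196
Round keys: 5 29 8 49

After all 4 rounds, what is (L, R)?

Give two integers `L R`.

Round 1 (k=5): L=196 R=227
Round 2 (k=29): L=227 R=122
Round 3 (k=8): L=122 R=52
Round 4 (k=49): L=52 R=129

Answer: 52 129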